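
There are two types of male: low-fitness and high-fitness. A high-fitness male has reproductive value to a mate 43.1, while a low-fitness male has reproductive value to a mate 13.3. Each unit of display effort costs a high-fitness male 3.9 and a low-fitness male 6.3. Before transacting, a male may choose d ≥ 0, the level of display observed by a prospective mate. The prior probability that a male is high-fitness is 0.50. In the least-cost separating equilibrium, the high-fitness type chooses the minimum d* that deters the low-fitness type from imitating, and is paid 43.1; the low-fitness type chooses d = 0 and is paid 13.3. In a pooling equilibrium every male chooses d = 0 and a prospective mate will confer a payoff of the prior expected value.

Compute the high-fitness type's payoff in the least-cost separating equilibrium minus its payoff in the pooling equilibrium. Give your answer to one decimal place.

Least-cost separating signal: d* solves 13.3 = 43.1 − 6.3·d*, so d* = (43.1 − 13.3)/6.3 ≈ 4.7302.
High-fitness type's separating payoff: 43.1 − 3.9 × d* = 43.1 − 3.9 × (43.1 − 13.3)/6.3 = 43.1 − 116.22/6.3 ≈ 24.652.
Pooling payoff: 0.50 × 43.1 + 0.50 × 13.3 = 28.2.
Difference: 24.652 − 28.2 = -3.548, i.e. -3.5 to one decimal place.
The high-fitness type would prefer the pooling outcome.

-3.5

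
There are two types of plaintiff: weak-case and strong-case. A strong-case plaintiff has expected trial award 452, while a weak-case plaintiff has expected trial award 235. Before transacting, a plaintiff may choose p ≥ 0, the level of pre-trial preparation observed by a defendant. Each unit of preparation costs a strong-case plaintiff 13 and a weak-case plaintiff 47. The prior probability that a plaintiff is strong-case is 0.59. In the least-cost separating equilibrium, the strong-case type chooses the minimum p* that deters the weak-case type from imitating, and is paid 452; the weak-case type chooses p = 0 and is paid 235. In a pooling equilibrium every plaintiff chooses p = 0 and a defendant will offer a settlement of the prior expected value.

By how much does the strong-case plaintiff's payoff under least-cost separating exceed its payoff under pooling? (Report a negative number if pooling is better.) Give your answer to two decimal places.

Least-cost separating signal: p* solves 235 = 452 − 47·p*, so p* = (452 − 235)/47 ≈ 4.6170.
Strong-case type's separating payoff: 452 − 13 × p* = 452 − 13 × (452 − 235)/47 = 452 − 2821/47 ≈ 391.9787.
Pooling payoff: 0.59 × 452 + 0.41 × 235 = 363.03.
Difference: 391.9787 − 363.03 = 28.9487, i.e. 28.95 to two decimal places.
The strong-case type prefers to separate.

28.95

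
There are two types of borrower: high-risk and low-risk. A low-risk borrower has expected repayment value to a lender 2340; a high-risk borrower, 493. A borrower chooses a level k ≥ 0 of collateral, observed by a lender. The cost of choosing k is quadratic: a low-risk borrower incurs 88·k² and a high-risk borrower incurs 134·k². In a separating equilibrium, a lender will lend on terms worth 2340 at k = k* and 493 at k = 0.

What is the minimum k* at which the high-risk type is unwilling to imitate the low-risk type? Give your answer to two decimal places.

3.71

The high-risk type at k = 0 receives 493; imitating at k* yields 2340 − 134·k*².
Indifference: 493 = 2340 − 134·k*², so k*² = (2340 − 493) / 134 ≈ 13.7836.
k* = √13.7836 ≈ 3.71.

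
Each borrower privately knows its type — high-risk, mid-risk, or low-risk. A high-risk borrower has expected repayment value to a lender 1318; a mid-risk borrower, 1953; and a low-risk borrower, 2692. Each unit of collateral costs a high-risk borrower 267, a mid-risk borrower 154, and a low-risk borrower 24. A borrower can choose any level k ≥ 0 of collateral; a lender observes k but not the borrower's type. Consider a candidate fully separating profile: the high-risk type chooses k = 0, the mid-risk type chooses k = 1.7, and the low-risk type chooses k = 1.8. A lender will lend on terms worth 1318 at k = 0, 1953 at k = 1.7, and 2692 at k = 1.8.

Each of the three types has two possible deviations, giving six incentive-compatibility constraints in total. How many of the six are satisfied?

Low-risk (own payoff 2692 − 24×1.8 = 2648.8): to k=0 gives 1318 → no gain ✓; to k=1.7 gives 1953 − 24×1.7 = 1912.2 → no gain ✓.
Mid-risk (own payoff 1953 − 154×1.7 = 1691.2): to k=0 gives 1318 → no gain ✓; to k=1.8 gives 2692 − 154×1.8 = 2414.8 → profitable ✗.
High-risk (own payoff 1318): to k=1.7 gives 1953 − 267×1.7 = 1499.1 → profitable ✗; to k=1.8 gives 2692 − 267×1.8 = 2211.4 → profitable ✗.
3 of the 6 constraints hold; not an equilibrium.

3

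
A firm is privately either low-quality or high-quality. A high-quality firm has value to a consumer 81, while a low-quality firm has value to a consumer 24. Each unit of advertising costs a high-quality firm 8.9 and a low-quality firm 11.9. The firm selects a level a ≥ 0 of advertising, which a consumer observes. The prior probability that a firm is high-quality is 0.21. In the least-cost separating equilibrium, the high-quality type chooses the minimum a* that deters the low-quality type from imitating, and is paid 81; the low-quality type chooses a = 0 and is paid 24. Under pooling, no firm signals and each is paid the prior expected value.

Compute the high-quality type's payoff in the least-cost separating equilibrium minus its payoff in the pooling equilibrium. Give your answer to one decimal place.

Least-cost separating signal: a* solves 24 = 81 − 11.9·a*, so a* = (81 − 24)/11.9 ≈ 4.7899.
High-quality type's separating payoff: 81 − 8.9 × a* = 81 − 8.9 × (81 − 24)/11.9 = 81 − 507.3/11.9 ≈ 38.370.
Pooling payoff: 0.21 × 81 + 0.79 × 24 = 35.97.
Difference: 38.370 − 35.97 = 2.4.
The high-quality type prefers to separate.

2.4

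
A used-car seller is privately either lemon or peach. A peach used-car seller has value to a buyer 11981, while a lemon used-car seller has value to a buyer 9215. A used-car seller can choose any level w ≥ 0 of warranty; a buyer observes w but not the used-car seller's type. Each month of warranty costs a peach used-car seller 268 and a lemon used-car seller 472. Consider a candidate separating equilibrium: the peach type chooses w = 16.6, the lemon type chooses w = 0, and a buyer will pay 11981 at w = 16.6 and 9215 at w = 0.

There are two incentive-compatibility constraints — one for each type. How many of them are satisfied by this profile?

1

Lemon type: stay at 0 → 9215; mimic → 11981 − 472 × 16.6 = 4145.8. IC holds (9215 ≥ 4145.8).
Peach type: signal → 11981 − 268 × 16.6 = 7532.2; deviate to 0 → 9215. IC fails (7532.2 < 9215).
1 of 2 constraints hold, so this profile is not an equilibrium.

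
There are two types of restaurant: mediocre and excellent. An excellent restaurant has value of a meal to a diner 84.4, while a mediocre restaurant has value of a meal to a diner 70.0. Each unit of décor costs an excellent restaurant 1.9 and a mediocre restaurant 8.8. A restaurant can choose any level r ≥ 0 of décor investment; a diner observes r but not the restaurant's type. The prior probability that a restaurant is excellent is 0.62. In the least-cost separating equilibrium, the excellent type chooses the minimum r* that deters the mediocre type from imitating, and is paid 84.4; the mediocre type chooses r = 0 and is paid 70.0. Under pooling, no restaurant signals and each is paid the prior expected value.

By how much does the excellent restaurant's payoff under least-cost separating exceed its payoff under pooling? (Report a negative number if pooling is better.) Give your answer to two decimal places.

Least-cost separating signal: r* solves 70.0 = 84.4 − 8.8·r*, so r* = (84.4 − 70.0)/8.8 ≈ 1.6364.
Excellent type's separating payoff: 84.4 − 1.9 × r* = 84.4 − 1.9 × (84.4 − 70.0)/8.8 = 84.4 − 27.36/8.8 ≈ 81.2909.
Pooling payoff: 0.62 × 84.4 + 0.38 × 70.0 = 78.928.
Difference: 81.2909 − 78.928 = 2.3629, i.e. 2.36 to two decimal places.
The excellent type prefers to separate.

2.36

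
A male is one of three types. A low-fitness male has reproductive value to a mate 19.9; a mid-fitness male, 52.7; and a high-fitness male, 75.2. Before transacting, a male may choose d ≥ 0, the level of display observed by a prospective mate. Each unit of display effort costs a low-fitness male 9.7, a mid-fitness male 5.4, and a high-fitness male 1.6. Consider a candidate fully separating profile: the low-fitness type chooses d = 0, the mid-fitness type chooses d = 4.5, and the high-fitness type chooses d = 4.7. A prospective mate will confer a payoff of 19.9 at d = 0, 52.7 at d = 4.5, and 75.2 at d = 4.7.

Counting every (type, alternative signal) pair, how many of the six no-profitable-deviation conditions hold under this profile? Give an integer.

4

Low-fitness (own payoff 19.9): to d=4.5 gives 52.7 − 9.7×4.5 = 9.05 → no gain ✓; to d=4.7 gives 75.2 − 9.7×4.7 = 29.61 → profitable ✗.
High-fitness (own payoff 75.2 − 1.6×4.7 = 67.68): to d=0 gives 19.9 → no gain ✓; to d=4.5 gives 52.7 − 1.6×4.5 = 45.5 → no gain ✓.
Mid-fitness (own payoff 52.7 − 5.4×4.5 = 28.4): to d=0 gives 19.9 → no gain ✓; to d=4.7 gives 75.2 − 5.4×4.7 = 49.82 → profitable ✗.
4 of the 6 constraints hold; not an equilibrium.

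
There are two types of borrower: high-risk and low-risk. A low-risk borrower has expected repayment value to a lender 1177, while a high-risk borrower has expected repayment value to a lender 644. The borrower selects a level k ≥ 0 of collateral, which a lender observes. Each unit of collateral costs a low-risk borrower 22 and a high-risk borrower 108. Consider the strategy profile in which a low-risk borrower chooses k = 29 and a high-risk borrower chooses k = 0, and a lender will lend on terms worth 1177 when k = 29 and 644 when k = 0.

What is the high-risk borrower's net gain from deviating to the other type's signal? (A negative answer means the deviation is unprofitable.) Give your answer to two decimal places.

-2599.00

Playing k = 0 the high-risk borrower receives 644.
Deviating to k = 29 brings payment 1177 at cost 108 × 29 = 3132, netting -1955.
Gain from deviating: -1955 − 644 = -2599.00.
The gain is negative, so the high-risk type's incentive-compatibility constraint is satisfied.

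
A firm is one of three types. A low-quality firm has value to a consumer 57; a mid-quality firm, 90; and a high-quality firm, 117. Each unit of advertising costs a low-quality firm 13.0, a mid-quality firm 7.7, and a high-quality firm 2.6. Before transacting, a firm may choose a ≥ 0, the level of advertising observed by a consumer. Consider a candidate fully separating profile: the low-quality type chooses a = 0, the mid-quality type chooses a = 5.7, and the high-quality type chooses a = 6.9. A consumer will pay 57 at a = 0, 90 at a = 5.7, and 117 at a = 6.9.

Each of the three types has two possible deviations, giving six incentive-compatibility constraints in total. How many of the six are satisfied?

Mid-quality (own payoff 90 − 7.7×5.7 = 46.11): to a=0 gives 57 → profitable ✗; to a=6.9 gives 117 − 7.7×6.9 = 63.87 → profitable ✗.
High-quality (own payoff 117 − 2.6×6.9 = 99.06): to a=0 gives 57 → no gain ✓; to a=5.7 gives 90 − 2.6×5.7 = 75.18 → no gain ✓.
Low-quality (own payoff 57): to a=5.7 gives 90 − 13.0×5.7 = 15.9 → no gain ✓; to a=6.9 gives 117 − 13.0×6.9 = 27.3 → no gain ✓.
4 of the 6 constraints hold; not an equilibrium.

4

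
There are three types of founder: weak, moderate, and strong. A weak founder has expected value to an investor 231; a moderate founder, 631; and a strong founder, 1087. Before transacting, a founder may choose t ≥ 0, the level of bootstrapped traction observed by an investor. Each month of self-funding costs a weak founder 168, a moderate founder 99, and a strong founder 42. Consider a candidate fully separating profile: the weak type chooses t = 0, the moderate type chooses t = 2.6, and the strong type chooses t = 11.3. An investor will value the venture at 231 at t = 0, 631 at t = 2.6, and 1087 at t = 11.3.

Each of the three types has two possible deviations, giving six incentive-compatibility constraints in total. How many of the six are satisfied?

6

Strong (own payoff 1087 − 42×11.3 = 612.4): to t=0 gives 231 → no gain ✓; to t=2.6 gives 631 − 42×2.6 = 521.8 → no gain ✓.
Moderate (own payoff 631 − 99×2.6 = 373.6): to t=0 gives 231 → no gain ✓; to t=11.3 gives 1087 − 99×11.3 = -31.7 → no gain ✓.
Weak (own payoff 231): to t=2.6 gives 631 − 168×2.6 = 194.2 → no gain ✓; to t=11.3 gives 1087 − 168×11.3 = -811.4 → no gain ✓.
6 of the 6 constraints hold; this profile is a separating equilibrium.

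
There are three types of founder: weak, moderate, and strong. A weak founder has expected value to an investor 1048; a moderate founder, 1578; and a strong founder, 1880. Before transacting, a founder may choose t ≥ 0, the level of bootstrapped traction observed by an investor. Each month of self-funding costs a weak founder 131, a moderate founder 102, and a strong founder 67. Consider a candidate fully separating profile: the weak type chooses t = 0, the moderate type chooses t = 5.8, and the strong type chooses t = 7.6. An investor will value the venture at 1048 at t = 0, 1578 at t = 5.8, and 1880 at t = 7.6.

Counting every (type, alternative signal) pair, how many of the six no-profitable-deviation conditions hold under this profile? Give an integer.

4

Moderate (own payoff 1578 − 102×5.8 = 986.4): to t=0 gives 1048 → profitable ✗; to t=7.6 gives 1880 − 102×7.6 = 1104.8 → profitable ✗.
Strong (own payoff 1880 − 67×7.6 = 1370.8): to t=0 gives 1048 → no gain ✓; to t=5.8 gives 1578 − 67×5.8 = 1189.4 → no gain ✓.
Weak (own payoff 1048): to t=5.8 gives 1578 − 131×5.8 = 818.2 → no gain ✓; to t=7.6 gives 1880 − 131×7.6 = 884.4 → no gain ✓.
4 of the 6 constraints hold; not an equilibrium.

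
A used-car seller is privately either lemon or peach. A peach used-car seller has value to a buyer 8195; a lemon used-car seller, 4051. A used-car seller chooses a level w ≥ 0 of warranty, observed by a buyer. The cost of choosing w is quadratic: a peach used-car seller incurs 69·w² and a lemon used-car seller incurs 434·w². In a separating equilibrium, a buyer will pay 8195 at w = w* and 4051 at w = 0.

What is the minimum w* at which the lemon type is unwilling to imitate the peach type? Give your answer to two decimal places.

The lemon type at w = 0 receives 4051; imitating at w* yields 8195 − 434·w*².
Indifference: 4051 = 8195 − 434·w*², so w*² = (8195 − 4051) / 434 ≈ 9.5484.
w* = √9.5484 ≈ 3.09.

3.09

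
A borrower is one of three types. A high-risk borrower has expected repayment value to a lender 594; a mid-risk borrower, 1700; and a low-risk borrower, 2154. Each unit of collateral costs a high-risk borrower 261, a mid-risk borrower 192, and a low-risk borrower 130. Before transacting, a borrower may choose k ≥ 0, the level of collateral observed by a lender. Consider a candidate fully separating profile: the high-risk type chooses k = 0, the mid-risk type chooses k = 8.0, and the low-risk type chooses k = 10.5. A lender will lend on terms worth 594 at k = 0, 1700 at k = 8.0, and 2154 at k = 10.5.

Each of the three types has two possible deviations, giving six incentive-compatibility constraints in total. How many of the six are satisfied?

5

High-risk (own payoff 594): to k=8.0 gives 1700 − 261×8.0 = -388 → no gain ✓; to k=10.5 gives 2154 − 261×10.5 = -586.5 → no gain ✓.
Low-risk (own payoff 2154 − 130×10.5 = 789): to k=0 gives 594 → no gain ✓; to k=8.0 gives 1700 − 130×8.0 = 660 → no gain ✓.
Mid-risk (own payoff 1700 − 192×8.0 = 164): to k=0 gives 594 → profitable ✗; to k=10.5 gives 2154 − 192×10.5 = 138 → no gain ✓.
5 of the 6 constraints hold; not an equilibrium.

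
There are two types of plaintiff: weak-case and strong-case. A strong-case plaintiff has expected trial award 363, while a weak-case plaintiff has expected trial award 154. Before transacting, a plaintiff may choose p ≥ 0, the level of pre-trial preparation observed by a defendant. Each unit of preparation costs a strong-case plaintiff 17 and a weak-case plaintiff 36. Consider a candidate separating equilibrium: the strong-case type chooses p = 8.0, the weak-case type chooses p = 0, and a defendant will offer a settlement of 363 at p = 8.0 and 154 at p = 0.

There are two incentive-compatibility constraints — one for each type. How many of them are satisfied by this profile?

Weak-case type: stay at 0 → 154; mimic → 363 − 36 × 8.0 = 75. IC holds (154 ≥ 75).
Strong-case type: signal → 363 − 17 × 8.0 = 227; deviate to 0 → 154. IC holds (227 ≥ 154).
2 of 2 constraints hold, so this is a separating equilibrium.

2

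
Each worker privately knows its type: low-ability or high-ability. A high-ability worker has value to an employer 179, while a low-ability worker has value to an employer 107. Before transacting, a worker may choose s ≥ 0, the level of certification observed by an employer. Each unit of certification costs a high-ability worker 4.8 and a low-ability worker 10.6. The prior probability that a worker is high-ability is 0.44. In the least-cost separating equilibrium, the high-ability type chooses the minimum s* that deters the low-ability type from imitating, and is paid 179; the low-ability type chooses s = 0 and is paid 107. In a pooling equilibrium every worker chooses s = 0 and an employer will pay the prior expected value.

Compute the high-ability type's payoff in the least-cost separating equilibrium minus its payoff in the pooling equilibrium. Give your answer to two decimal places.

Least-cost separating signal: s* solves 107 = 179 − 10.6·s*, so s* = (179 − 107)/10.6 ≈ 6.7925.
High-ability type's separating payoff: 179 − 4.8 × s* = 179 − 4.8 × (179 − 107)/10.6 = 179 − 345.6/10.6 ≈ 146.3962.
Pooling payoff: 0.44 × 179 + 0.56 × 107 = 138.68.
Difference: 146.3962 − 138.68 = 7.7162, i.e. 7.72 to two decimal places.
The high-ability type prefers to separate.

7.72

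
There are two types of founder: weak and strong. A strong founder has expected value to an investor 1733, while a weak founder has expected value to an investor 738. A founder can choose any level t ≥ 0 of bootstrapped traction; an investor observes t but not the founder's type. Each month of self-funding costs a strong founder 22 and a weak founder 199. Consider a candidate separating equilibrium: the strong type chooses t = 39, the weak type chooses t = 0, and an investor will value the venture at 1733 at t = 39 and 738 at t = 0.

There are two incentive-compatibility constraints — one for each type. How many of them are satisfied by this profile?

Strong type: signal → 1733 − 22 × 39 = 875; deviate to 0 → 738. IC holds (875 ≥ 738).
Weak type: stay at 0 → 738; mimic → 1733 − 199 × 39 = -6028. IC holds (738 ≥ -6028).
2 of 2 constraints hold, so this is a separating equilibrium.

2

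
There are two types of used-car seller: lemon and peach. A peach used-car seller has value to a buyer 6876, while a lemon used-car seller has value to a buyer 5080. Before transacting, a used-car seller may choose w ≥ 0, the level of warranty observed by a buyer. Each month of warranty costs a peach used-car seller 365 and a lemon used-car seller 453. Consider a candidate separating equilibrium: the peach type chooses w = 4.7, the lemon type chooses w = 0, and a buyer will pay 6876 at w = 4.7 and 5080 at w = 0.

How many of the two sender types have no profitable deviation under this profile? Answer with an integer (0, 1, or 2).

2

Peach type: signal → 6876 − 365 × 4.7 = 5160.5; deviate to 0 → 5080. IC holds (5160.5 ≥ 5080).
Lemon type: stay at 0 → 5080; mimic → 6876 − 453 × 4.7 = 4746.9. IC holds (5080 ≥ 4746.9).
2 of 2 constraints hold, so this is a separating equilibrium.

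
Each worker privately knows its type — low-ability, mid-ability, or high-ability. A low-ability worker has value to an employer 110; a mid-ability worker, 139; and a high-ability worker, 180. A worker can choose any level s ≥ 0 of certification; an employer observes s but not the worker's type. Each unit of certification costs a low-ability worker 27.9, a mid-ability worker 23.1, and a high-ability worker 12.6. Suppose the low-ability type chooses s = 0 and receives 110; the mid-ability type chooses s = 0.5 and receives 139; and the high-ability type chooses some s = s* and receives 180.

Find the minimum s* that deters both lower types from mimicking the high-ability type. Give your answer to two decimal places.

Mid-ability type (on-path payoff 139 − 23.1×0.5 = 127.45) won't mimic when 127.45 ≥ 180 − 23.1·s*, i.e. s* ≥ 2.27.
Low-ability type (on-path payoff 110) won't mimic when 110 ≥ 180 − 27.9·s*, i.e. s* ≥ 2.51.
Both must hold, so s* = max(2.51, 2.27) = 2.51. The low-ability type's constraint binds.

2.51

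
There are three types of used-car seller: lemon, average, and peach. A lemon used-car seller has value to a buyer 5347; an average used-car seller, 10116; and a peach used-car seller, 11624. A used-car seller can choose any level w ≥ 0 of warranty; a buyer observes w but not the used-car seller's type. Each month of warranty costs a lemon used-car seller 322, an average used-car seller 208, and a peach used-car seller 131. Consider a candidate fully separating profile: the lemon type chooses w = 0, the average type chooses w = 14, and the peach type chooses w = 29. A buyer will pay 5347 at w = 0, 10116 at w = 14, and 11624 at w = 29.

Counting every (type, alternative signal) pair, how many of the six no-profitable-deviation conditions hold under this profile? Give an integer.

Peach (own payoff 11624 − 131×29 = 7825): to w=0 gives 5347 → no gain ✓; to w=14 gives 10116 − 131×14 = 8282 → profitable ✗.
Lemon (own payoff 5347): to w=14 gives 10116 − 322×14 = 5608 → profitable ✗; to w=29 gives 11624 − 322×29 = 2286 → no gain ✓.
Average (own payoff 10116 − 208×14 = 7204): to w=0 gives 5347 → no gain ✓; to w=29 gives 11624 − 208×29 = 5592 → no gain ✓.
4 of the 6 constraints hold; not an equilibrium.

4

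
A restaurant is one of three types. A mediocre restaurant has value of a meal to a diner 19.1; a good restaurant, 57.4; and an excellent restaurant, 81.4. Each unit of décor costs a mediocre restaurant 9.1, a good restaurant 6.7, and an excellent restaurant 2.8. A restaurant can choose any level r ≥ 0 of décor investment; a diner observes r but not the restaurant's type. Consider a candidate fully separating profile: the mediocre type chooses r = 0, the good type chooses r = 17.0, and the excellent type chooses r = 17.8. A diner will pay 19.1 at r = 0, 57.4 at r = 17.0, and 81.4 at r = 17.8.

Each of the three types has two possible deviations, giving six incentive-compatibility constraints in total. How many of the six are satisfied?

Mediocre (own payoff 19.1): to r=17.0 gives 57.4 − 9.1×17.0 = -97.3 → no gain ✓; to r=17.8 gives 81.4 − 9.1×17.8 = -80.58 → no gain ✓.
Excellent (own payoff 81.4 − 2.8×17.8 = 31.56): to r=0 gives 19.1 → no gain ✓; to r=17.0 gives 57.4 − 2.8×17.0 = 9.8 → no gain ✓.
Good (own payoff 57.4 − 6.7×17.0 = -56.5): to r=0 gives 19.1 → profitable ✗; to r=17.8 gives 81.4 − 6.7×17.8 = -37.86 → profitable ✗.
4 of the 6 constraints hold; not an equilibrium.

4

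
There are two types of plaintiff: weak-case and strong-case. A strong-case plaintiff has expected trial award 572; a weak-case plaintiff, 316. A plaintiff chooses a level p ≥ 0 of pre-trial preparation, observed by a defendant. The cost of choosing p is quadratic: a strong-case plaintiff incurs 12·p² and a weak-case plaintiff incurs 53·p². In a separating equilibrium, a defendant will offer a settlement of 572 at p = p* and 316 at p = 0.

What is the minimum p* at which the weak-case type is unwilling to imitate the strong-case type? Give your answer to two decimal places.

The weak-case type at p = 0 receives 316; imitating at p* yields 572 − 53·p*².
Indifference: 316 = 572 − 53·p*², so p*² = (572 − 316) / 53 ≈ 4.8302.
p* = √4.8302 ≈ 2.20.

2.20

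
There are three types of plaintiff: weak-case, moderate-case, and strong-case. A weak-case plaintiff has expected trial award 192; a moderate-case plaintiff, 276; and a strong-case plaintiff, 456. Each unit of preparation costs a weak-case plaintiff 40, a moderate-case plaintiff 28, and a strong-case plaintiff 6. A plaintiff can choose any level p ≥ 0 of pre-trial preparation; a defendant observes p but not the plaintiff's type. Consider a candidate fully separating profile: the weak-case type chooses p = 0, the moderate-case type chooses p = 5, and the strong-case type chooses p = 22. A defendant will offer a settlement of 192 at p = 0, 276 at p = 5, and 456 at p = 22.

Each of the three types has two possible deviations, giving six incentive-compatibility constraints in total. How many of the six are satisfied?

Strong-case (own payoff 456 − 6×22 = 324): to p=0 gives 192 → no gain ✓; to p=5 gives 276 − 6×5 = 246 → no gain ✓.
Moderate-case (own payoff 276 − 28×5 = 136): to p=0 gives 192 → profitable ✗; to p=22 gives 456 − 28×22 = -160 → no gain ✓.
Weak-case (own payoff 192): to p=5 gives 276 − 40×5 = 76 → no gain ✓; to p=22 gives 456 − 40×22 = -424 → no gain ✓.
5 of the 6 constraints hold; not an equilibrium.

5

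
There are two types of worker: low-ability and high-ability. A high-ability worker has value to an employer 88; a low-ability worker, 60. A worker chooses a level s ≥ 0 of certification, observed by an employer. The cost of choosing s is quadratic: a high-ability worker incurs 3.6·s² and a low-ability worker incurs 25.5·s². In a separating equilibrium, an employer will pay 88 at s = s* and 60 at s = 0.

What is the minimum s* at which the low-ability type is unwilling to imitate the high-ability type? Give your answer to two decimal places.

The low-ability type at s = 0 receives 60; imitating at s* yields 88 − 25.5·s*².
Indifference: 60 = 88 − 25.5·s*², so s*² = (88 − 60) / 25.5 ≈ 1.0980.
s* = √1.0980 ≈ 1.05.

1.05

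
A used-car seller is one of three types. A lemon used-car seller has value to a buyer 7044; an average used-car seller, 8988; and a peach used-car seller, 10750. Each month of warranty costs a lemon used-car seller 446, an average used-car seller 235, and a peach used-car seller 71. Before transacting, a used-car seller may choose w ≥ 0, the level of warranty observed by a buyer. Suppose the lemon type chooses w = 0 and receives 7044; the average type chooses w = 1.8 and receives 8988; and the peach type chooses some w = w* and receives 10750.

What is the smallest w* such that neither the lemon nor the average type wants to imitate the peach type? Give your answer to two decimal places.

Lemon type (on-path payoff 7044) won't mimic when 7044 ≥ 10750 − 446·w*, i.e. w* ≥ 8.31.
Average type (on-path payoff 8988 − 235×1.8 = 8565) won't mimic when 8565 ≥ 10750 − 235·w*, i.e. w* ≥ 9.30.
Both must hold, so w* = max(8.31, 9.30) = 9.30. The average type's constraint binds.

9.30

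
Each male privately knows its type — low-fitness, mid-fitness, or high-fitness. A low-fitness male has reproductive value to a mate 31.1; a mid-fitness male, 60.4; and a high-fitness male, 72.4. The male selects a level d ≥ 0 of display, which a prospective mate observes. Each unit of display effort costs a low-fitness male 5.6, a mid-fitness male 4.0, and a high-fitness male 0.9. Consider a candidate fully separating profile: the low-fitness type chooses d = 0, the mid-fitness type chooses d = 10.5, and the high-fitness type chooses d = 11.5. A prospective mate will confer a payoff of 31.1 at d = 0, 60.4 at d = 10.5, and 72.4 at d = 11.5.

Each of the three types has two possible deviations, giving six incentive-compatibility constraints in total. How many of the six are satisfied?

4

Mid-fitness (own payoff 60.4 − 4.0×10.5 = 18.4): to d=0 gives 31.1 → profitable ✗; to d=11.5 gives 72.4 − 4.0×11.5 = 26.4 → profitable ✗.
Low-fitness (own payoff 31.1): to d=10.5 gives 60.4 − 5.6×10.5 = 1.6 → no gain ✓; to d=11.5 gives 72.4 − 5.6×11.5 = 8 → no gain ✓.
High-fitness (own payoff 72.4 − 0.9×11.5 = 62.05): to d=0 gives 31.1 → no gain ✓; to d=10.5 gives 60.4 − 0.9×10.5 = 50.95 → no gain ✓.
4 of the 6 constraints hold; not an equilibrium.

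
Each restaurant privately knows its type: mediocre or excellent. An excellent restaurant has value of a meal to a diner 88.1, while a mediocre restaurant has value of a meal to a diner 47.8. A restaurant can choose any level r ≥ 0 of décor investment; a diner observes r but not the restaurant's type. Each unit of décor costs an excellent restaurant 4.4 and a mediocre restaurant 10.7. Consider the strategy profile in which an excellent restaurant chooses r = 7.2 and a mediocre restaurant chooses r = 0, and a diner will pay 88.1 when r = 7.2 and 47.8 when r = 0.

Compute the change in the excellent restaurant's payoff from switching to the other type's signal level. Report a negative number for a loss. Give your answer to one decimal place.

-8.6

Playing r = 7.2 the excellent restaurant receives 88.1 − 4.4 × 7.2 = 56.42.
Deviating to r = 0 yields 47.8 instead.
Gain from deviating: 47.8 − 56.42 = -8.62, i.e. -8.6 to one decimal place.
The gain is negative, so the excellent type's incentive-compatibility constraint is satisfied.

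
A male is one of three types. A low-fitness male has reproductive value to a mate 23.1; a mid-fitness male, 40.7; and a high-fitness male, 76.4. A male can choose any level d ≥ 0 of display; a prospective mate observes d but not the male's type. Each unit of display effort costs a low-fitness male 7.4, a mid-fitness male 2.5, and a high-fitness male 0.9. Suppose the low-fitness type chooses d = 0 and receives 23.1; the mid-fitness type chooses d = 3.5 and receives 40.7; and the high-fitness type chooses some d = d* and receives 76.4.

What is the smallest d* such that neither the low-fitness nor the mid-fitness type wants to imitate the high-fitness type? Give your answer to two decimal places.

17.78

Low-fitness type (on-path payoff 23.1) won't mimic when 23.1 ≥ 76.4 − 7.4·d*, i.e. d* ≥ 7.20.
Mid-fitness type (on-path payoff 40.7 − 2.5×3.5 = 31.95) won't mimic when 31.95 ≥ 76.4 − 2.5·d*, i.e. d* ≥ 17.78.
Both must hold, so d* = max(7.20, 17.78) = 17.78. The mid-fitness type's constraint binds.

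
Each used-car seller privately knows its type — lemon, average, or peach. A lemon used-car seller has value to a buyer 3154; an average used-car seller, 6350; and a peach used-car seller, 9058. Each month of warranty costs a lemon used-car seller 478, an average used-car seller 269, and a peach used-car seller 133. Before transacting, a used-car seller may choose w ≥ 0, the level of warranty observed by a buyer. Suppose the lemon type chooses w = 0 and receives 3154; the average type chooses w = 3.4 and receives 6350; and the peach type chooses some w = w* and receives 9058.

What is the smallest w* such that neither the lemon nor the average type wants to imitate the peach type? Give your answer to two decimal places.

13.47

Lemon type (on-path payoff 3154) won't mimic when 3154 ≥ 9058 − 478·w*, i.e. w* ≥ 12.35.
Average type (on-path payoff 6350 − 269×3.4 = 5435.4) won't mimic when 5435.4 ≥ 9058 − 269·w*, i.e. w* ≥ 13.47.
Both must hold, so w* = max(12.35, 13.47) = 13.47. The average type's constraint binds.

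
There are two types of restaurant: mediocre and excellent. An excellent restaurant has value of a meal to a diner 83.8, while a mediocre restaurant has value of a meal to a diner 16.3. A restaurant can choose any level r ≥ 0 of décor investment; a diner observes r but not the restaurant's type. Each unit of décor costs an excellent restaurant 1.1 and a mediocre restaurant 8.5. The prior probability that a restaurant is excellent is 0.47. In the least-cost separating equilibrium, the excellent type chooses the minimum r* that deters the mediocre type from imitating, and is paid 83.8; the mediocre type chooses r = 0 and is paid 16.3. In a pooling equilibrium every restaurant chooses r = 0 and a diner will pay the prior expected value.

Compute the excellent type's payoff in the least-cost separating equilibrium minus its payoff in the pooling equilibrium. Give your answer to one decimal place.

27.0

Least-cost separating signal: r* solves 16.3 = 83.8 − 8.5·r*, so r* = (83.8 − 16.3)/8.5 ≈ 7.9412.
Excellent type's separating payoff: 83.8 − 1.1 × r* = 83.8 − 1.1 × (83.8 − 16.3)/8.5 = 83.8 − 74.25/8.5 ≈ 75.065.
Pooling payoff: 0.47 × 83.8 + 0.53 × 16.3 = 48.025.
Difference: 75.065 − 48.025 = 27.04, i.e. 27.0 to one decimal place.
The excellent type prefers to separate.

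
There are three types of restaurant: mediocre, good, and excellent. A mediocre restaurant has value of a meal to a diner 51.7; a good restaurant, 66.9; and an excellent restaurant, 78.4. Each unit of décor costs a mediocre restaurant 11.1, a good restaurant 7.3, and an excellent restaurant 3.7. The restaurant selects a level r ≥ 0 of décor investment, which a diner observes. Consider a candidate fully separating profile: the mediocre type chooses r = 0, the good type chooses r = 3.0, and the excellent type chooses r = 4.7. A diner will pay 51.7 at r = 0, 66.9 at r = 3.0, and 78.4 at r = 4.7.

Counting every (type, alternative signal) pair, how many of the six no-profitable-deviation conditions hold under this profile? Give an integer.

Excellent (own payoff 78.4 − 3.7×4.7 = 61.01): to r=0 gives 51.7 → no gain ✓; to r=3.0 gives 66.9 − 3.7×3.0 = 55.8 → no gain ✓.
Good (own payoff 66.9 − 7.3×3.0 = 45): to r=0 gives 51.7 → profitable ✗; to r=4.7 gives 78.4 − 7.3×4.7 = 44.09 → no gain ✓.
Mediocre (own payoff 51.7): to r=3.0 gives 66.9 − 11.1×3.0 = 33.6 → no gain ✓; to r=4.7 gives 78.4 − 11.1×4.7 = 26.23 → no gain ✓.
5 of the 6 constraints hold; not an equilibrium.

5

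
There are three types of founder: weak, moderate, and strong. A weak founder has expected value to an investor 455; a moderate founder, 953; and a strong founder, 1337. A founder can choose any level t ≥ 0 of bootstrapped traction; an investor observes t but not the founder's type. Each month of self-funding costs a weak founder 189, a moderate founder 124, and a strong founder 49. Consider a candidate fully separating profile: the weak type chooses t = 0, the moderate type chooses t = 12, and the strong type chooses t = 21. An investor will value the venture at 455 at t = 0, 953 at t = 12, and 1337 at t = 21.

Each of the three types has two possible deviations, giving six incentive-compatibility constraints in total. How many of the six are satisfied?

3

Moderate (own payoff 953 − 124×12 = -535): to t=0 gives 455 → profitable ✗; to t=21 gives 1337 − 124×21 = -1267 → no gain ✓.
Strong (own payoff 1337 − 49×21 = 308): to t=0 gives 455 → profitable ✗; to t=12 gives 953 − 49×12 = 365 → profitable ✗.
Weak (own payoff 455): to t=12 gives 953 − 189×12 = -1315 → no gain ✓; to t=21 gives 1337 − 189×21 = -2632 → no gain ✓.
3 of the 6 constraints hold; not an equilibrium.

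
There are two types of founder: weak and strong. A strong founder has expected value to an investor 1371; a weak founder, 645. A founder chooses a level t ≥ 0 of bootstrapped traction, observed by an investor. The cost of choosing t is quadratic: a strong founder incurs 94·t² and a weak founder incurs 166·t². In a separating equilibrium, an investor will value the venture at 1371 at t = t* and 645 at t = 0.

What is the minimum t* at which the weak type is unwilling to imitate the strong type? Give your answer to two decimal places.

2.09

The weak type at t = 0 receives 645; imitating at t* yields 1371 − 166·t*².
Indifference: 645 = 1371 − 166·t*², so t*² = (1371 − 645) / 166 ≈ 4.3735.
t* = √4.3735 ≈ 2.09.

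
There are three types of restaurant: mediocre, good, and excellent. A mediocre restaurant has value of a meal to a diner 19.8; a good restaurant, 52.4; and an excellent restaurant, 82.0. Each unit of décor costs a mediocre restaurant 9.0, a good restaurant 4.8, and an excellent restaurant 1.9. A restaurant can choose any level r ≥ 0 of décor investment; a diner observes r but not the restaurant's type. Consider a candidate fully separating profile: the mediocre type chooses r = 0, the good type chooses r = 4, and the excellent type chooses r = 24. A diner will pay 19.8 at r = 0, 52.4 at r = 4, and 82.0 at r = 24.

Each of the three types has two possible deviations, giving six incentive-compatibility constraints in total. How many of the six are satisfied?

Good (own payoff 52.4 − 4.8×4 = 33.2): to r=0 gives 19.8 → no gain ✓; to r=24 gives 82.0 − 4.8×24 = -33.2 → no gain ✓.
Excellent (own payoff 82.0 − 1.9×24 = 36.4): to r=0 gives 19.8 → no gain ✓; to r=4 gives 52.4 − 1.9×4 = 44.8 → profitable ✗.
Mediocre (own payoff 19.8): to r=4 gives 52.4 − 9.0×4 = 16.4 → no gain ✓; to r=24 gives 82.0 − 9.0×24 = -134 → no gain ✓.
5 of the 6 constraints hold; not an equilibrium.

5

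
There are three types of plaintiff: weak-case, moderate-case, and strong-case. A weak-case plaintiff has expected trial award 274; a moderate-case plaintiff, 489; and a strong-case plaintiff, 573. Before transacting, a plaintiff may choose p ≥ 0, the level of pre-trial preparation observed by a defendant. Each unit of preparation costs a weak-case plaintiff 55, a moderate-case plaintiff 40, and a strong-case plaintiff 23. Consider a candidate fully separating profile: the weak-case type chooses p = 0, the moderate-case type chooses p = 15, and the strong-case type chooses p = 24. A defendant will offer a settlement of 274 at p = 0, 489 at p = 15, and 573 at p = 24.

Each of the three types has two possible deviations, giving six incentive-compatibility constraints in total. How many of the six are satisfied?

Moderate-case (own payoff 489 − 40×15 = -111): to p=0 gives 274 → profitable ✗; to p=24 gives 573 − 40×24 = -387 → no gain ✓.
Strong-case (own payoff 573 − 23×24 = 21): to p=0 gives 274 → profitable ✗; to p=15 gives 489 − 23×15 = 144 → profitable ✗.
Weak-case (own payoff 274): to p=15 gives 489 − 55×15 = -336 → no gain ✓; to p=24 gives 573 − 55×24 = -747 → no gain ✓.
3 of the 6 constraints hold; not an equilibrium.

3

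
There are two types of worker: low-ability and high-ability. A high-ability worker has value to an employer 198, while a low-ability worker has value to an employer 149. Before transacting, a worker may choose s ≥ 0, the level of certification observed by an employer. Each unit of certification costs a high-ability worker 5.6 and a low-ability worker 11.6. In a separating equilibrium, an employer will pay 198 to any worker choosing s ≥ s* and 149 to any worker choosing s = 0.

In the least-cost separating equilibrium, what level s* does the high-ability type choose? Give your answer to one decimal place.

4.2

A low-ability worker choosing s = 0 receives 149.
Imitating at s* instead would pay 198 at cost 11.6·s*, netting 198 − 11.6·s*.
Indifference: 149 = 198 − 11.6·s*, so s* = (198 − 149) / 11.6 ≈ 4.2.
This is the low-ability type's binding incentive-compatibility constraint; any s ≥ 4.2 sustains separation on that side.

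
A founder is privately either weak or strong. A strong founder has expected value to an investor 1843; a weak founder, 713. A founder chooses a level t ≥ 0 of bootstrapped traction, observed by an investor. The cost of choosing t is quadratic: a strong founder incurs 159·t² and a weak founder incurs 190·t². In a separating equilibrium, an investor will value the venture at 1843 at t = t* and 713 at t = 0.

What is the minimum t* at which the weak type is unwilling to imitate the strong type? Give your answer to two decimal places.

The weak type at t = 0 receives 713; imitating at t* yields 1843 − 190·t*².
Indifference: 713 = 1843 − 190·t*², so t*² = (1843 − 713) / 190 ≈ 5.9474.
t* = √5.9474 ≈ 2.44.

2.44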